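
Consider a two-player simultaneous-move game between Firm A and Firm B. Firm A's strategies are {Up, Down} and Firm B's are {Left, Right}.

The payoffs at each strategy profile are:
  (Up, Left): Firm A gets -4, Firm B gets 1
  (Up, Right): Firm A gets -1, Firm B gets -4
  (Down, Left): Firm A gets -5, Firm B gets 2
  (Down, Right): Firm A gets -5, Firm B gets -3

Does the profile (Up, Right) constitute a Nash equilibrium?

At (Up, Right), Firm A earns -1; switching to Down would give -5, so Firm A has no profitable deviation.
Firm B earns -4; switching to Left would give 1, so Firm B would deviate.
Since at least one player can profitably deviate, this is not a Nash equilibrium.

No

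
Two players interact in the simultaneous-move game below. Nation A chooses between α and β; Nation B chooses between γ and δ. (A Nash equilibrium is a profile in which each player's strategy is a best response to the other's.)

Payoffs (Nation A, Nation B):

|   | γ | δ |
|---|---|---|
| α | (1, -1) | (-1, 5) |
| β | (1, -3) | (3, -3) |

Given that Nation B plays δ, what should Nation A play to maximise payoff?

β

Against δ, Nation A earns -1 from α and 3 from β.
So β is the best response.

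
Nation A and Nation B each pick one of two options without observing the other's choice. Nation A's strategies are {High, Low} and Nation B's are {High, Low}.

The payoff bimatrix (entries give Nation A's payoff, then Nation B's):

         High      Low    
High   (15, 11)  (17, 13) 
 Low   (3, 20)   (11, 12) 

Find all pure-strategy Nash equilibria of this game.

(High, High): Nation B prefers Low (13 > 11) — not an equilibrium.
(High, Low): Nation A gets 17 ≥ 11 from Low, and Nation B gets 13 ≥ 11 from High — Nash equilibrium.
(Low, High): Nation A prefers High (15 > 3) — not an equilibrium.
(Low, Low): Nation A prefers High (17 > 11); Nation B prefers High (20 > 12) — not an equilibrium.

(High, Low)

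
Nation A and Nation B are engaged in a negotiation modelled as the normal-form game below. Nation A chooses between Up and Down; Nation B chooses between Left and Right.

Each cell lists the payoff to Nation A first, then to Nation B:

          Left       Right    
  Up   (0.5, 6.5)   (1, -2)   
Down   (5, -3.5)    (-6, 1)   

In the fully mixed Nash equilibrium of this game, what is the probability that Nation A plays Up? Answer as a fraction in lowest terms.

Let x be the probability that Nation A plays Up. In a completely mixed equilibrium, Nation B must be indifferent between Left and Right.
Nation B's expected payoff from Left is 6.5x − 3.5(1−x); from Right it is −2x + (1−x).
Setting these equal: 10x − 3.5 = −3x + 1, so x = 9/26.

9/26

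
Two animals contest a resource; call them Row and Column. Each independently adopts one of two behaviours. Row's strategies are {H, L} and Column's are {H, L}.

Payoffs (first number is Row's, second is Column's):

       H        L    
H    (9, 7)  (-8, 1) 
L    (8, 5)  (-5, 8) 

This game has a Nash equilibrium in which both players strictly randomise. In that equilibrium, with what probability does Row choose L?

2/3

Let x be the probability that Row plays H. In a completely mixed equilibrium, Column must be indifferent between H and L.
Column's expected payoff from H is 7x + 5(1−x); from L it is x + 8(1−x).
Setting these equal: 2x + 5 = −7x + 8, so x = 1/3.
Therefore Row plays L with probability 1 − 1/3 = 2/3.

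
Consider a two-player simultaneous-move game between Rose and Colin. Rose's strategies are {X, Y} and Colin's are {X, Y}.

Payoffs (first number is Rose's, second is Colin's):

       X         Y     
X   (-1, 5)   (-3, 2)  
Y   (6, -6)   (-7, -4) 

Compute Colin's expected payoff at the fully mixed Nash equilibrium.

-8/5

First find p, the probability Rose plays X, from Colin's indifference between X and Y: 5p − 6(1−p) = 2p − 4(1−p), giving p = 2/5.
Since Colin is indifferent in equilibrium, Colin's expected payoff equals the payoff from either column against (2/5, 3/5). Using X: 5(2/5) − 6(3/5) = -8/5.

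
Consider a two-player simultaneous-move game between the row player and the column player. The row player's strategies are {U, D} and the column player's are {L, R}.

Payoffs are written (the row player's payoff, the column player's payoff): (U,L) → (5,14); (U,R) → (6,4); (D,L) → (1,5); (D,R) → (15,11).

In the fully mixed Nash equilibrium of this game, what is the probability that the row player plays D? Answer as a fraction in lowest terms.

5/8

Let x be the probability that the row player plays U. In a completely mixed equilibrium, the column player must be indifferent between L and R.
The column player's expected payoff from L is 14x + 5(1−x); from R it is 4x + 11(1−x).
Setting these equal: 9x + 5 = −7x + 11, so x = 3/8.
Therefore the row player plays D with probability 1 − 3/8 = 5/8.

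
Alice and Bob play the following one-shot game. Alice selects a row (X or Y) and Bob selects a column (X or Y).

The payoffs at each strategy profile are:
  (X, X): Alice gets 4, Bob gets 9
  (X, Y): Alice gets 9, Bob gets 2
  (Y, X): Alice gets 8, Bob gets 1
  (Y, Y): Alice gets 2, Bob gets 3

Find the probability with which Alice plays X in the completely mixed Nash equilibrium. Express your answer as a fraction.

2/9

Let r be the probability that Alice plays X. In a completely mixed equilibrium, Bob must be indifferent between X and Y.
Bob's expected payoff from X is 9r + (1−r); from Y it is 2r + 3(1−r).
Setting these equal: 8r + 1 = −r + 3, so r = 2/9.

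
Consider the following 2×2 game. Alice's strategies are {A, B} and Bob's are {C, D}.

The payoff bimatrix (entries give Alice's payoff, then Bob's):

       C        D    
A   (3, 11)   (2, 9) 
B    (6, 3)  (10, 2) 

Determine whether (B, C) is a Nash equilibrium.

At (B, C), Alice earns 6; switching to A would give 3, so Alice has no profitable deviation.
Bob earns 3; switching to D would give 2, so Bob has no profitable deviation.
Neither player can gain by a unilateral deviation, so this profile is a Nash equilibrium.

Yes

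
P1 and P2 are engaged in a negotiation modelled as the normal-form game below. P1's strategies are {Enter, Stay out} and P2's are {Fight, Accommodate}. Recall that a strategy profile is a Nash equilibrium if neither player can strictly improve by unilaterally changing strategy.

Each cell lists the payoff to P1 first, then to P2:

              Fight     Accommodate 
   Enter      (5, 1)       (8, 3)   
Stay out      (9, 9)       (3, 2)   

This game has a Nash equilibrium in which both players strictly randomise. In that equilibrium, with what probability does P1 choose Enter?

Let p be the probability that P1 plays Enter. In a completely mixed equilibrium, P2 must be indifferent between Fight and Accommodate.
P2's expected payoff from Fight is p + 9(1−p); from Accommodate it is 3p + 2(1−p).
Setting these equal: −8p + 9 = p + 2, so p = 7/9.

7/9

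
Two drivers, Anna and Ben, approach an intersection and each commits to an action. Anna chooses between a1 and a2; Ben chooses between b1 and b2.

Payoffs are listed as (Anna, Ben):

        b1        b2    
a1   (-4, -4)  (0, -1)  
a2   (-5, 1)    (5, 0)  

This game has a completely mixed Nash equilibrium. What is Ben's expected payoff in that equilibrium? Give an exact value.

-1/4

First find x, the probability Anna plays a1, from Ben's indifference between b1 and b2: −4x + (1−x) = −x, giving x = 1/4.
Since Ben is indifferent in equilibrium, Ben's expected payoff equals the payoff from either column against (1/4, 3/4). Using b1: −4(1/4) + (3/4) = -1/4.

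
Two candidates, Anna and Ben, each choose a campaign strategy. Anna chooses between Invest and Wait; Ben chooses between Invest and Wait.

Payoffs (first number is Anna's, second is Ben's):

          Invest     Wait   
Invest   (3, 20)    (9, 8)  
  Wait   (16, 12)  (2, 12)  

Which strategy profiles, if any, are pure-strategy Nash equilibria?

(Invest, Invest): Anna prefers Wait (16 > 3) — not an equilibrium.
(Invest, Wait): Ben prefers Invest (20 > 8) — not an equilibrium.
(Wait, Invest): Anna gets 16 ≥ 3 from Invest, and Ben gets 12 ≥ 12 from Wait — Nash equilibrium.
(Wait, Wait): Anna prefers Invest (9 > 2) — not an equilibrium.

(Wait, Invest)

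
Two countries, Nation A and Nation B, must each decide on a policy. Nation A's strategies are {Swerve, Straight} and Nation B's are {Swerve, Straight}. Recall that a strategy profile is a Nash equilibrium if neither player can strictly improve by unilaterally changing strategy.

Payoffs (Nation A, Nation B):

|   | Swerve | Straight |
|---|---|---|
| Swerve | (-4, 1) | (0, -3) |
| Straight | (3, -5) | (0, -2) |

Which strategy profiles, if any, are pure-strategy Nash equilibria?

(Straight, Straight)

(Swerve, Swerve): Nation A prefers Straight (3 > -4) — not an equilibrium.
(Swerve, Straight): Nation B prefers Swerve (1 > -3) — not an equilibrium.
(Straight, Swerve): Nation B prefers Straight (-2 > -5) — not an equilibrium.
(Straight, Straight): Nation A gets 0 ≥ 0 from Swerve, and Nation B gets -2 ≥ -5 from Swerve — Nash equilibrium.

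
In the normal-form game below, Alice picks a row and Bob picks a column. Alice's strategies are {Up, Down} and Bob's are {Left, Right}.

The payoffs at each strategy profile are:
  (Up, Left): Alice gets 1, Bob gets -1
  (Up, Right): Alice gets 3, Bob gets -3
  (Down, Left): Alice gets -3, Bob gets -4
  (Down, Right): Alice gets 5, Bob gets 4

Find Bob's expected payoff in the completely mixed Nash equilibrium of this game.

-8/5

First find p, the probability Alice plays Up, from Bob's indifference between Left and Right: −p − 4(1−p) = −3p + 4(1−p), giving p = 4/5.
Since Bob is indifferent in equilibrium, Bob's expected payoff equals the payoff from either column against (4/5, 1/5). Using Left: −(4/5) − 4(1/5) = -8/5.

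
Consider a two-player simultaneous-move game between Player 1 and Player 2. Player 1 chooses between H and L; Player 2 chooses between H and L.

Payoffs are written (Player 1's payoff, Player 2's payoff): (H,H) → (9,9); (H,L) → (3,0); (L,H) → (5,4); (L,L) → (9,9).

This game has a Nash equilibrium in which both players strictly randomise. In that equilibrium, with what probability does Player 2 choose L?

Let c be the probability that Player 2 plays H. In a completely mixed equilibrium, Player 1 must be indifferent between H and L.
Player 1's expected payoff from H is 9c + 3(1−c); from L it is 5c + 9(1−c).
Setting these equal: 6c + 3 = −4c + 9, so c = 3/5.
Therefore Player 2 plays L with probability 1 − 3/5 = 2/5.

2/5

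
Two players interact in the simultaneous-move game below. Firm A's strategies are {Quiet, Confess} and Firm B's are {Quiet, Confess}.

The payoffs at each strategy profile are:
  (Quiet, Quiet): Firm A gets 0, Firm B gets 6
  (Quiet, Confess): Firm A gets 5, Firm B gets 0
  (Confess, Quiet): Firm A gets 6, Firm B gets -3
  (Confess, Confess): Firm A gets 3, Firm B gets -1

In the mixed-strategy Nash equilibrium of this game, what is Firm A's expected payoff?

First find q, the probability Firm B plays Quiet, from Firm A's indifference between Quiet and Confess: 5(1−q) = 6q + 3(1−q), giving q = 1/4.
Since Firm A is indifferent in equilibrium, Firm A's expected payoff equals the payoff from either row against (1/4, 3/4). Using Quiet: 5(3/4) = 15/4.

15/4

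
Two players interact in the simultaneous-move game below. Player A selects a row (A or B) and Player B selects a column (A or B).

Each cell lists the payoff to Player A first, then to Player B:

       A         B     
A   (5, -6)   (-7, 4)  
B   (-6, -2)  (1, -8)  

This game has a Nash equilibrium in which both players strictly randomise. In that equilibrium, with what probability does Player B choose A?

8/19

Let y be the probability that Player B plays A. In a completely mixed equilibrium, Player A must be indifferent between A and B.
Player A's expected payoff from A is 5y − 7(1−y); from B it is −6y + (1−y).
Setting these equal: 12y − 7 = −7y + 1, so y = 8/19.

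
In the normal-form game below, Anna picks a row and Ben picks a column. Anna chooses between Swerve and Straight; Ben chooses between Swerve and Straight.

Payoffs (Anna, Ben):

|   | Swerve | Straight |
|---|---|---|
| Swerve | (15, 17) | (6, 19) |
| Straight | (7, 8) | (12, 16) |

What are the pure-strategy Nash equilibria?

(Swerve, Swerve): Ben prefers Straight (19 > 17) — not an equilibrium.
(Swerve, Straight): Anna prefers Straight (12 > 6) — not an equilibrium.
(Straight, Swerve): Anna prefers Swerve (15 > 7); Ben prefers Straight (16 > 8) — not an equilibrium.
(Straight, Straight): Anna gets 12 ≥ 6 from Swerve, and Ben gets 16 ≥ 8 from Swerve — Nash equilibrium.

(Straight, Straight)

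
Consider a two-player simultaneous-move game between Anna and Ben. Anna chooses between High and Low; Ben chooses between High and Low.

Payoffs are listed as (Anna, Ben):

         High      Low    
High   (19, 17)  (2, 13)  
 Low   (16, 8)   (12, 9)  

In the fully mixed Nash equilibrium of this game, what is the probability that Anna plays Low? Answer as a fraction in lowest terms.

Let x be the probability that Anna plays High. In a completely mixed equilibrium, Ben must be indifferent between High and Low.
Ben's expected payoff from High is 17x + 8(1−x); from Low it is 13x + 9(1−x).
Setting these equal: 9x + 8 = 4x + 9, so x = 1/5.
Therefore Anna plays Low with probability 1 − 1/5 = 4/5.

4/5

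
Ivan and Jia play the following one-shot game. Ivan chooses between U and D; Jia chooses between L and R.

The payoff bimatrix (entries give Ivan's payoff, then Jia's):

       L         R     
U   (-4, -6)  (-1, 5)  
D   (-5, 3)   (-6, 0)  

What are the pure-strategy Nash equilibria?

(U, L): Jia prefers R (5 > -6) — not an equilibrium.
(U, R): Ivan gets -1 ≥ -6 from D, and Jia gets 5 ≥ -6 from L — Nash equilibrium.
(D, L): Ivan prefers U (-4 > -5) — not an equilibrium.
(D, R): Ivan prefers U (-1 > -6); Jia prefers L (3 > 0) — not an equilibrium.

(U, R)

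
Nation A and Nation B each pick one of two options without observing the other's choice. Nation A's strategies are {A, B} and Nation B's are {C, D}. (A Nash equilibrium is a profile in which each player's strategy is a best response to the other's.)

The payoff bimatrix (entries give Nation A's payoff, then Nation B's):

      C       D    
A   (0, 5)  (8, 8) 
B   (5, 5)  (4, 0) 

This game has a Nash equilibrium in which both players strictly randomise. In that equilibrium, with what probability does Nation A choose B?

3/8

Let r be the probability that Nation A plays A. In a completely mixed equilibrium, Nation B must be indifferent between C and D.
Nation B's expected payoff from C is 5r + 5(1−r); from D it is 8r.
Setting these equal: 5 = 8r, so r = 5/8.
Therefore Nation A plays B with probability 1 − 5/8 = 3/8.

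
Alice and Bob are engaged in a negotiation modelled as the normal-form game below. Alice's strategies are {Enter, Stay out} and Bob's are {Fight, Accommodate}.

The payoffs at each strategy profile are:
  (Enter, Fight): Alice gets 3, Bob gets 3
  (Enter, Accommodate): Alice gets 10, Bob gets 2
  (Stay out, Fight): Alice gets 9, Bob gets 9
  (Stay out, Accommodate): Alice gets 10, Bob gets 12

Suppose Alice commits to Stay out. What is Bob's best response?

Against Stay out, Bob earns 9 from Fight and 12 from Accommodate.
So Accommodate is the best response.

Accommodate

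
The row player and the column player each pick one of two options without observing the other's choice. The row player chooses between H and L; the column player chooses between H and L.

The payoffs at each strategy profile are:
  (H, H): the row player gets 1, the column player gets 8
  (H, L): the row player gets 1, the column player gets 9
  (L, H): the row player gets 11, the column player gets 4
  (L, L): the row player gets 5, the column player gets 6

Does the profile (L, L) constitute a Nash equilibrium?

At (L, L), the row player earns 5; switching to H would give 1, so the row player has no profitable deviation.
The column player earns 6; switching to H would give 4, so the column player has no profitable deviation.
Neither player can gain by a unilateral deviation, so this profile is a Nash equilibrium.

Yes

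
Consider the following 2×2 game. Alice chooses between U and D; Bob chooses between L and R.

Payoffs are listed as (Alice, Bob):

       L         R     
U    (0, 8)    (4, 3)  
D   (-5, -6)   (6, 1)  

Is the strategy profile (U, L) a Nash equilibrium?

Yes

At (U, L), Alice earns 0; switching to D would give -5, so Alice has no profitable deviation.
Bob earns 8; switching to R would give 3, so Bob has no profitable deviation.
Neither player can gain by a unilateral deviation, so this profile is a Nash equilibrium.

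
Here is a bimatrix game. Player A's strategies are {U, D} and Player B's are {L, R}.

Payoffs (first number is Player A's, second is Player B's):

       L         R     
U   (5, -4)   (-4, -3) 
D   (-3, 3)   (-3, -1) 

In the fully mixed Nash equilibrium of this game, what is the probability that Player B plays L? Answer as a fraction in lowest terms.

1/9

Let q be the probability that Player B plays L. In a completely mixed equilibrium, Player A must be indifferent between U and D.
Player A's expected payoff from U is 5q − 4(1−q); from D it is −3q − 3(1−q).
Setting these equal: 9q − 4 = -3, so q = 1/9.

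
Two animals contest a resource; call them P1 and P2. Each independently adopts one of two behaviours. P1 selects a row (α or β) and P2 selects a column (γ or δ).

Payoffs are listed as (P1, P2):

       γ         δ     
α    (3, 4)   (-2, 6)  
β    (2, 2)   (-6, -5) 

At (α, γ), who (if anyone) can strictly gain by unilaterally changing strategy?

P2

P1 at (α, γ) earns 3; deviating to β yields 2 — not better.
P2 earns 4; deviating to δ yields 6 — a strict improvement.
Only P2 has a strictly profitable deviation.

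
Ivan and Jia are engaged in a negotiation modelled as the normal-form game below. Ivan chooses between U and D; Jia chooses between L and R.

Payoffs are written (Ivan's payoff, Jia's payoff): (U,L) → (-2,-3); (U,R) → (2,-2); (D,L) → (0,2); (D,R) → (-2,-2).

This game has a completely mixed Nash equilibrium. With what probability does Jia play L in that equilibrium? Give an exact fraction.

2/3

Let y be the probability that Jia plays L. In a completely mixed equilibrium, Ivan must be indifferent between U and D.
Ivan's expected payoff from U is −2y + 2(1−y); from D it is −2(1−y).
Setting these equal: −4y + 2 = 2y − 2, so y = 2/3.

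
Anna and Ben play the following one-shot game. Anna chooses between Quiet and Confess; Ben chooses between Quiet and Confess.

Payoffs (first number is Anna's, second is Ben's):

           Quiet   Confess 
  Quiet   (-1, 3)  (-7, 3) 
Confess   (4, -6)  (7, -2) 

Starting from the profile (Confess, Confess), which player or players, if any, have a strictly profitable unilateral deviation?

Anna at (Confess, Confess) earns 7; deviating to Quiet yields -7 — not better.
Ben earns -2; deviating to Quiet yields -6 — not better.
Neither player can strictly improve; the profile is a Nash equilibrium.

Neither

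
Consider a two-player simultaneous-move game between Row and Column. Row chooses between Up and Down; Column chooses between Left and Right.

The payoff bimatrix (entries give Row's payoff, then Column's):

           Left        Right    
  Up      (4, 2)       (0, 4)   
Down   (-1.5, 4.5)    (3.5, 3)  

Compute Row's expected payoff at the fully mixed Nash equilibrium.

14/9

First find q, the probability Column plays Left, from Row's indifference between Up and Down: 4q = −1.5q + 3.5(1−q), giving q = 7/18.
Since Row is indifferent in equilibrium, Row's expected payoff equals the payoff from either row against (7/18, 11/18). Using Up: 4(7/18) = 14/9.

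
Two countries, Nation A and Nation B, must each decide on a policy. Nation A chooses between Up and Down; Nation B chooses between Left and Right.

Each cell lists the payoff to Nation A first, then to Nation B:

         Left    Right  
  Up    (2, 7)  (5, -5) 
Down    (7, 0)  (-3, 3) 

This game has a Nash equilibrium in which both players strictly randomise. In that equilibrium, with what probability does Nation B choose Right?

5/13

Let c be the probability that Nation B plays Left. In a completely mixed equilibrium, Nation A must be indifferent between Up and Down.
Nation A's expected payoff from Up is 2c + 5(1−c); from Down it is 7c − 3(1−c).
Setting these equal: −3c + 5 = 10c − 3, so c = 8/13.
Therefore Nation B plays Right with probability 1 − 8/13 = 5/13.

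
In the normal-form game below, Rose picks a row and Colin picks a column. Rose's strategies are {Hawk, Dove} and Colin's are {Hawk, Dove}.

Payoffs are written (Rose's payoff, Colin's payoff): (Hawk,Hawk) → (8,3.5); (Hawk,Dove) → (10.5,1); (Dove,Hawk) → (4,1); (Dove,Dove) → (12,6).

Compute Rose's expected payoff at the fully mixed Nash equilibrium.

First find q, the probability Colin plays Hawk, from Rose's indifference between Hawk and Dove: 8q + 10.5(1−q) = 4q + 12(1−q), giving q = 3/11.
Since Rose is indifferent in equilibrium, Rose's expected payoff equals the payoff from either row against (3/11, 8/11). Using Hawk: 8(3/11) + 10.5(8/11) = 108/11.

108/11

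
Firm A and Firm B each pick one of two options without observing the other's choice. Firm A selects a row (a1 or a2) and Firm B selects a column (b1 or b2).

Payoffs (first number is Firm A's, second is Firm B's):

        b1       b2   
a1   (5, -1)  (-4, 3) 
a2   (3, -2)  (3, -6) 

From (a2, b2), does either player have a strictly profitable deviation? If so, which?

Firm B

Firm A at (a2, b2) earns 3; deviating to a1 yields -4 — not better.
Firm B earns -6; deviating to b1 yields -2 — a strict improvement.
Only Firm B has a strictly profitable deviation.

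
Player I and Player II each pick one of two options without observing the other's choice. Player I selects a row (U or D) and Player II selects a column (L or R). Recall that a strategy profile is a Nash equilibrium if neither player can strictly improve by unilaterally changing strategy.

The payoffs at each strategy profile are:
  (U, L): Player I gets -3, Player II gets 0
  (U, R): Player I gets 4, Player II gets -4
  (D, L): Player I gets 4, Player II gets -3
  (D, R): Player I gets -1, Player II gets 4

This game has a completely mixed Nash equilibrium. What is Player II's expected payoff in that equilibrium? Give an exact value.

First find x, the probability Player I plays U, from Player II's indifference between L and R: −3(1−x) = −4x + 4(1−x), giving x = 7/11.
Since Player II is indifferent in equilibrium, Player II's expected payoff equals the payoff from either column against (7/11, 4/11). Using L: −3(4/11) = -12/11.

-12/11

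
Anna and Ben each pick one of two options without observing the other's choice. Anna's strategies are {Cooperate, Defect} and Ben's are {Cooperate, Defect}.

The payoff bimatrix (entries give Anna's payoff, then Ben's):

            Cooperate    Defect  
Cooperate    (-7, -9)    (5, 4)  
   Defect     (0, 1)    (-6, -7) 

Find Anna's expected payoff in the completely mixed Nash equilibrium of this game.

-7/3

First find y, the probability Ben plays Cooperate, from Anna's indifference between Cooperate and Defect: −7y + 5(1−y) = −6(1−y), giving y = 11/18.
Since Anna is indifferent in equilibrium, Anna's expected payoff equals the payoff from either row against (11/18, 7/18). Using Cooperate: −7(11/18) + 5(7/18) = -7/3.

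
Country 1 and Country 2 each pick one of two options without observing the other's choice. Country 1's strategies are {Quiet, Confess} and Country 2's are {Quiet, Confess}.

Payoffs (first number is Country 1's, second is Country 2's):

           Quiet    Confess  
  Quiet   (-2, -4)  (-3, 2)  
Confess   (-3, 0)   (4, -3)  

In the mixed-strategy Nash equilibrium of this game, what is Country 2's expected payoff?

-4/3

First find x, the probability Country 1 plays Quiet, from Country 2's indifference between Quiet and Confess: −4x = 2x − 3(1−x), giving x = 1/3.
Since Country 2 is indifferent in equilibrium, Country 2's expected payoff equals the payoff from either column against (1/3, 2/3). Using Quiet: −4(1/3) = -4/3.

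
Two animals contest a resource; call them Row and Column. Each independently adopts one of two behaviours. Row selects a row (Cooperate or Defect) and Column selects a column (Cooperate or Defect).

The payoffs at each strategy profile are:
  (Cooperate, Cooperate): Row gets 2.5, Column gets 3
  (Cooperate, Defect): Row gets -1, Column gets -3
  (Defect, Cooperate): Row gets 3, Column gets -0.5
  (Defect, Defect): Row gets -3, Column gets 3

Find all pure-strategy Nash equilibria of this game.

(Cooperate, Cooperate): Row prefers Defect (3 > 2.5) — not an equilibrium.
(Cooperate, Defect): Column prefers Cooperate (3 > -3) — not an equilibrium.
(Defect, Cooperate): Column prefers Defect (3 > -0.5) — not an equilibrium.
(Defect, Defect): Row prefers Cooperate (-1 > -3) — not an equilibrium.

none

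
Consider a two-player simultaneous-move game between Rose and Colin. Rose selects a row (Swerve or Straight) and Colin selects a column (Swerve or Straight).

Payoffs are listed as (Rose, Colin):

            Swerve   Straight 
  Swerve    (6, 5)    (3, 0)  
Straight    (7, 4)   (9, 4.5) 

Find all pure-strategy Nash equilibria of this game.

(Straight, Straight)

(Swerve, Swerve): Rose prefers Straight (7 > 6) — not an equilibrium.
(Swerve, Straight): Rose prefers Straight (9 > 3); Colin prefers Swerve (5 > 0) — not an equilibrium.
(Straight, Swerve): Colin prefers Straight (4.5 > 4) — not an equilibrium.
(Straight, Straight): Rose gets 9 ≥ 3 from Swerve, and Colin gets 4.5 ≥ 4 from Swerve — Nash equilibrium.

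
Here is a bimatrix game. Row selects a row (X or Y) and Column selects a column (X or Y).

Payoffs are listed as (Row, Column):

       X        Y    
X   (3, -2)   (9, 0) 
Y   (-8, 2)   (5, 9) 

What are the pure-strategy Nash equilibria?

(X, X): Column prefers Y (0 > -2) — not an equilibrium.
(X, Y): Row gets 9 ≥ 5 from Y, and Column gets 0 ≥ -2 from X — Nash equilibrium.
(Y, X): Row prefers X (3 > -8); Column prefers Y (9 > 2) — not an equilibrium.
(Y, Y): Row prefers X (9 > 5) — not an equilibrium.

(X, Y)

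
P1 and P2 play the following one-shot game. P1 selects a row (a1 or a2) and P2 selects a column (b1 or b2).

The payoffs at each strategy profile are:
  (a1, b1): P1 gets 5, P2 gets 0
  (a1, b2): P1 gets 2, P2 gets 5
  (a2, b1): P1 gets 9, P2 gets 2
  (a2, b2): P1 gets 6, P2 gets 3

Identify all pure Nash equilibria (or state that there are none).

(a2, b2)

(a1, b1): P1 prefers a2 (9 > 5); P2 prefers b2 (5 > 0) — not an equilibrium.
(a1, b2): P1 prefers a2 (6 > 2) — not an equilibrium.
(a2, b1): P2 prefers b2 (3 > 2) — not an equilibrium.
(a2, b2): P1 gets 6 ≥ 2 from a1, and P2 gets 3 ≥ 2 from b1 — Nash equilibrium.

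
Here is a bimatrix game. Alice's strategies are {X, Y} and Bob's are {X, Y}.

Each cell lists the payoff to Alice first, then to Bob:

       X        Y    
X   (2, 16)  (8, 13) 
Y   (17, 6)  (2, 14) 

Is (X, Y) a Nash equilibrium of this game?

No

At (X, Y), Alice earns 8; switching to Y would give 2, so Alice has no profitable deviation.
Bob earns 13; switching to X would give 16, so Bob would deviate.
Since at least one player can profitably deviate, this is not a Nash equilibrium.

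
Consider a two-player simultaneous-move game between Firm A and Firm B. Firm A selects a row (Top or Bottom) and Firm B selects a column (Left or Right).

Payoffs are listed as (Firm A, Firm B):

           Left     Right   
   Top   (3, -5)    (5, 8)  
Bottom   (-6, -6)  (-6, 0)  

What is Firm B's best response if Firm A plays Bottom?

Right

Against Bottom, Firm B earns -6 from Left and 0 from Right.
So Right is the best response.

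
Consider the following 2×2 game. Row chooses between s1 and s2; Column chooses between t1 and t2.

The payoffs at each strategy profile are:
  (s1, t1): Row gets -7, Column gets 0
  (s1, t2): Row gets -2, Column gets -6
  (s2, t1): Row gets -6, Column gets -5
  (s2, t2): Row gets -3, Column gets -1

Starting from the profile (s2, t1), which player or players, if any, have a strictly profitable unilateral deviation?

Column

Row at (s2, t1) earns -6; deviating to s1 yields -7 — not better.
Column earns -5; deviating to t2 yields -1 — a strict improvement.
Only Column has a strictly profitable deviation.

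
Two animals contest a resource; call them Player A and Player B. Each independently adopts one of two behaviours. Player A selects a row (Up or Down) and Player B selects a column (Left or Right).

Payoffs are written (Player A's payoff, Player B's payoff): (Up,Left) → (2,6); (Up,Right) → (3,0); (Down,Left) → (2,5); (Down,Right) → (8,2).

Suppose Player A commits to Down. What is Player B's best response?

Against Down, Player B earns 5 from Left and 2 from Right.
So Left is the best response.

Left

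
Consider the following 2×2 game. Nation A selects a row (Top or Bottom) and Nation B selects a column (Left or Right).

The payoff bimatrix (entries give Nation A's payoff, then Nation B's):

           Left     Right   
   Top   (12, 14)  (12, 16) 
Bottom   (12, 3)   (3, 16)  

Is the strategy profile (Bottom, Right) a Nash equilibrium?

At (Bottom, Right), Nation A earns 3; switching to Top would give 12, so Nation A would deviate.
Nation B earns 16; switching to Left would give 3, so Nation B has no profitable deviation.
Since at least one player can profitably deviate, this is not a Nash equilibrium.

No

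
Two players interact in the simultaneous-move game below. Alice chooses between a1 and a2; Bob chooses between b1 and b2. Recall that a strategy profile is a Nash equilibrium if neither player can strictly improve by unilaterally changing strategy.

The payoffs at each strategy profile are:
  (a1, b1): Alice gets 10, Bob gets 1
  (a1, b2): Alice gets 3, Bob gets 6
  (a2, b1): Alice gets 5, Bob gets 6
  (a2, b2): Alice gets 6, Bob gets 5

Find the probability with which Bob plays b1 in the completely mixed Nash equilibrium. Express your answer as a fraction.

Let q be the probability that Bob plays b1. In a completely mixed equilibrium, Alice must be indifferent between a1 and a2.
Alice's expected payoff from a1 is 10q + 3(1−q); from a2 it is 5q + 6(1−q).
Setting these equal: 7q + 3 = −q + 6, so q = 3/8.

3/8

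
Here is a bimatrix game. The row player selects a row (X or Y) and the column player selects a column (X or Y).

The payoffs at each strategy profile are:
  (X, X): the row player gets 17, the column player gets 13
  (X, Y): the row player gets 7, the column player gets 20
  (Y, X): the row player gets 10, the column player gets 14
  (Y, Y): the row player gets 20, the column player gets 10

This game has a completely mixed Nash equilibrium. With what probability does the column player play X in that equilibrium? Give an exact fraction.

Let q be the probability that the column player plays X. In a completely mixed equilibrium, the row player must be indifferent between X and Y.
The row player's expected payoff from X is 17q + 7(1−q); from Y it is 10q + 20(1−q).
Setting these equal: 10q + 7 = −10q + 20, so q = 13/20.

13/20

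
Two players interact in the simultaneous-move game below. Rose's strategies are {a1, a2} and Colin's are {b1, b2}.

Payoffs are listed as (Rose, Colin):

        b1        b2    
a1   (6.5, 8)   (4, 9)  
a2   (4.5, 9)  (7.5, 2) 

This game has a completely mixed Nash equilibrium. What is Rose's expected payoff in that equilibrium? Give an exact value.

123/22

First find y, the probability Colin plays b1, from Rose's indifference between a1 and a2: 6.5y + 4(1−y) = 4.5y + 7.5(1−y), giving y = 7/11.
Since Rose is indifferent in equilibrium, Rose's expected payoff equals the payoff from either row against (7/11, 4/11). Using a1: 6.5(7/11) + 4(4/11) = 123/22.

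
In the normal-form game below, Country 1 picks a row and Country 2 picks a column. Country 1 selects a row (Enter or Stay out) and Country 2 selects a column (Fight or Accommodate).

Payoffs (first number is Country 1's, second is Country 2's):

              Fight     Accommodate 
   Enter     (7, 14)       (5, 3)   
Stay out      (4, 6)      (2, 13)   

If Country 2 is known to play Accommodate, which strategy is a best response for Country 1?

Enter

Against Accommodate, Country 1 earns 5 from Enter and 2 from Stay out.
So Enter is the best response.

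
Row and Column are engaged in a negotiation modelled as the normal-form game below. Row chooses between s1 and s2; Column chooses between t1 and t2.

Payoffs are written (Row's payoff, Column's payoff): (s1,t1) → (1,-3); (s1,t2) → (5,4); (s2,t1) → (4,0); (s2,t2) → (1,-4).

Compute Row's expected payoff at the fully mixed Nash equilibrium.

19/7

First find q, the probability Column plays t1, from Row's indifference between s1 and s2: q + 5(1−q) = 4q + (1−q), giving q = 4/7.
Since Row is indifferent in equilibrium, Row's expected payoff equals the payoff from either row against (4/7, 3/7). Using s1: (4/7) + 5(3/7) = 19/7.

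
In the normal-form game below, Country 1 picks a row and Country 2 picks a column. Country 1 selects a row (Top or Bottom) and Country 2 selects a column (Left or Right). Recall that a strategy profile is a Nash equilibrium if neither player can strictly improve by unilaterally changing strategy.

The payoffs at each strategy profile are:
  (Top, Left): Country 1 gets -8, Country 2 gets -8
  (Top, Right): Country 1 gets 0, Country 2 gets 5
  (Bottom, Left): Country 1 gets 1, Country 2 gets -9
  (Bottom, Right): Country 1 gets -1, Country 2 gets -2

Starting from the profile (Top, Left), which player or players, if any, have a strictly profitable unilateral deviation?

Country 1 at (Top, Left) earns -8; deviating to Bottom yields 1 — a strict improvement.
Country 2 earns -8; deviating to Right yields 5 — a strict improvement.
Both Country 1 and Country 2 have strictly profitable deviations.

Both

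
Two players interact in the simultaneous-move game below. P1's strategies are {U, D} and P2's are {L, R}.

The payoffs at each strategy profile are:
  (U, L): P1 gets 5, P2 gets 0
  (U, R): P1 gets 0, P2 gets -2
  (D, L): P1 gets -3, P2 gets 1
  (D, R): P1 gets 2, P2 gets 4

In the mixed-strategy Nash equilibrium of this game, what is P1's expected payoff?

First find y, the probability P2 plays L, from P1's indifference between U and D: 5y = −3y + 2(1−y), giving y = 1/5.
Since P1 is indifferent in equilibrium, P1's expected payoff equals the payoff from either row against (1/5, 4/5). Using U: 5(1/5) = 1.

1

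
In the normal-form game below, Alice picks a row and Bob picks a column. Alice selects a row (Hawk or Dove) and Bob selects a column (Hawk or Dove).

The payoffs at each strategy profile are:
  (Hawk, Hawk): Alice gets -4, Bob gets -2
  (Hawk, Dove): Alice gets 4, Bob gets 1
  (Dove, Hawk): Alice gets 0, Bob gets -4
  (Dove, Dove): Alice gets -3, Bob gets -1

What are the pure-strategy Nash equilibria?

(Hawk, Dove)

(Hawk, Hawk): Alice prefers Dove (0 > -4); Bob prefers Dove (1 > -2) — not an equilibrium.
(Hawk, Dove): Alice gets 4 ≥ -3 from Dove, and Bob gets 1 ≥ -2 from Hawk — Nash equilibrium.
(Dove, Hawk): Bob prefers Dove (-1 > -4) — not an equilibrium.
(Dove, Dove): Alice prefers Hawk (4 > -3) — not an equilibrium.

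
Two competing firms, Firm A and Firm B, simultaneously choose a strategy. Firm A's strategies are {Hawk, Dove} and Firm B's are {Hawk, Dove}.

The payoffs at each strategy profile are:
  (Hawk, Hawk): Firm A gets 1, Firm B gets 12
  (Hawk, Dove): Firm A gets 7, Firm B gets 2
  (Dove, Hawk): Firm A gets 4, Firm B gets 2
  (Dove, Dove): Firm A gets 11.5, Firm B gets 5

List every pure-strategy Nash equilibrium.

(Dove, Dove)

(Hawk, Hawk): Firm A prefers Dove (4 > 1) — not an equilibrium.
(Hawk, Dove): Firm A prefers Dove (11.5 > 7); Firm B prefers Hawk (12 > 2) — not an equilibrium.
(Dove, Hawk): Firm B prefers Dove (5 > 2) — not an equilibrium.
(Dove, Dove): Firm A gets 11.5 ≥ 7 from Hawk, and Firm B gets 5 ≥ 2 from Hawk — Nash equilibrium.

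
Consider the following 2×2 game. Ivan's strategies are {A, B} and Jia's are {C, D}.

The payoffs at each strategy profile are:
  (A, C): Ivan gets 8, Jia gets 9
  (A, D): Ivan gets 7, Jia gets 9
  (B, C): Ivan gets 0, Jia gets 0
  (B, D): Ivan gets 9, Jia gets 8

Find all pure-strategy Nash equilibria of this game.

(A, C): Ivan gets 8 ≥ 0 from B, and Jia gets 9 ≥ 9 from D — Nash equilibrium.
(A, D): Ivan prefers B (9 > 7) — not an equilibrium.
(B, C): Ivan prefers A (8 > 0); Jia prefers D (8 > 0) — not an equilibrium.
(B, D): Ivan gets 9 ≥ 7 from A, and Jia gets 8 ≥ 0 from C — Nash equilibrium.

(A, C) and (B, D)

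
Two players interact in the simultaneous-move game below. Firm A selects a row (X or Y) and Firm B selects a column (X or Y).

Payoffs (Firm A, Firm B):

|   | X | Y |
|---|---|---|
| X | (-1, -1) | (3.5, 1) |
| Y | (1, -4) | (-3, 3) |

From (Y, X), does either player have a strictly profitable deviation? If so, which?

Firm B

Firm A at (Y, X) earns 1; deviating to X yields -1 — not better.
Firm B earns -4; deviating to Y yields 3 — a strict improvement.
Only Firm B has a strictly profitable deviation.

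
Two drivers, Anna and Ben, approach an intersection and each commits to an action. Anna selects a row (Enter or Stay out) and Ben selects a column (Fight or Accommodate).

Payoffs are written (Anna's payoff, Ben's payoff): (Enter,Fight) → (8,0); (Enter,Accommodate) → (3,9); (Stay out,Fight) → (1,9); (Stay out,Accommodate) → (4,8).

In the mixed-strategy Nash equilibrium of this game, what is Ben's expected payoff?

First find p, the probability Anna plays Enter, from Ben's indifference between Fight and Accommodate: 9(1−p) = 9p + 8(1−p), giving p = 1/10.
Since Ben is indifferent in equilibrium, Ben's expected payoff equals the payoff from either column against (1/10, 9/10). Using Fight: 9(9/10) = 81/10.

81/10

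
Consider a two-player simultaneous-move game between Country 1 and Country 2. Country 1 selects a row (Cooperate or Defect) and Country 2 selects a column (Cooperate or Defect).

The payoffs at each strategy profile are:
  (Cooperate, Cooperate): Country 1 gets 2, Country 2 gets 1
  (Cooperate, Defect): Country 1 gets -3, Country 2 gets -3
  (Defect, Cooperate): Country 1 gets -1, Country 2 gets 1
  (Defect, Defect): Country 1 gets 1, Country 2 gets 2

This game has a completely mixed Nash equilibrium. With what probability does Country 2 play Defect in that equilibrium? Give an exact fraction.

Let q be the probability that Country 2 plays Cooperate. In a completely mixed equilibrium, Country 1 must be indifferent between Cooperate and Defect.
Country 1's expected payoff from Cooperate is 2q − 3(1−q); from Defect it is −q + (1−q).
Setting these equal: 5q − 3 = −2q + 1, so q = 4/7.
Therefore Country 2 plays Defect with probability 1 − 4/7 = 3/7.

3/7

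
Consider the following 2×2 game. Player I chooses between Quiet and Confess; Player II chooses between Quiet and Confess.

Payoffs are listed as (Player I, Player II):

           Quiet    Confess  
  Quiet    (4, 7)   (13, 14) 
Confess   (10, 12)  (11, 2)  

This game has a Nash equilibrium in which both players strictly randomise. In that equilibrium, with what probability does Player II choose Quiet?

Let y be the probability that Player II plays Quiet. In a completely mixed equilibrium, Player I must be indifferent between Quiet and Confess.
Player I's expected payoff from Quiet is 4y + 13(1−y); from Confess it is 10y + 11(1−y).
Setting these equal: −9y + 13 = −y + 11, so y = 1/4.

1/4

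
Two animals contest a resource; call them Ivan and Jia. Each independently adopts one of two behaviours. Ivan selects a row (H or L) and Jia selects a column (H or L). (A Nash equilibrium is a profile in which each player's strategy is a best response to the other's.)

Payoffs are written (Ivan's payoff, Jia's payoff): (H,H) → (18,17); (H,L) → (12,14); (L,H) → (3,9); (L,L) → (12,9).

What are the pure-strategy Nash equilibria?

(H, H) and (L, L)

(H, H): Ivan gets 18 ≥ 3 from L, and Jia gets 17 ≥ 14 from L — Nash equilibrium.
(H, L): Jia prefers H (17 > 14) — not an equilibrium.
(L, H): Ivan prefers H (18 > 3) — not an equilibrium.
(L, L): Ivan gets 12 ≥ 12 from H, and Jia gets 9 ≥ 9 from H — Nash equilibrium.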